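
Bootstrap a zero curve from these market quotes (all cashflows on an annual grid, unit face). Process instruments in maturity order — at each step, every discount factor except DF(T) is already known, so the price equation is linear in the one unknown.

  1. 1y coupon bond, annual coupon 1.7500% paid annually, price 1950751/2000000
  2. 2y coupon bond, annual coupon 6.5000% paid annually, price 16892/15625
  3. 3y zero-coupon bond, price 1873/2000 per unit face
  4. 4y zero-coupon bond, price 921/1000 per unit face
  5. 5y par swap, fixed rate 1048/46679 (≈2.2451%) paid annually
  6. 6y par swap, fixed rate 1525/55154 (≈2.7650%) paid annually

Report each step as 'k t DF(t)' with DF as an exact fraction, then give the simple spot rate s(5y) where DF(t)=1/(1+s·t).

step 1 [1y] bond c/1=7/400: DF=(1950751/2000000 − 7/400·(0))/(1+7/400) = 4793/5000 ≈ 0.958600
step 2 [2y] bond c/1=13/200: DF=(16892/15625 − 13/200·(0.958600))/(1+13/200) = 4783/5000 ≈ 0.956600
step 3 [3y] zero: DF = P = 1873/2000 ≈ 0.936500
step 4 [4y] zero: DF = P = 921/1000 ≈ 0.921000
step 5 [5y] swap r/1=1048/46679: DF=(1 − 1048/46679·(0.958600+0.956600+0.936500+0.921000))/(1+1048/46679) = 1119/1250 ≈ 0.895200
step 6 [6y] swap r/1=1525/55154: DF=(1 − 1525/55154·(0.958600+0.956600+0.936500+0.921000+0.895200))/(1+1525/55154) = 339/400 ≈ 0.847500

1 1 4793/5000
2 2 4783/5000
3 3 1873/2000
4 4 921/1000
5 5 1119/1250
6 6 339/400
s(5y) = (1/(1119/1250) − 1)/(5) = 131/5595 ≈ 2.3414%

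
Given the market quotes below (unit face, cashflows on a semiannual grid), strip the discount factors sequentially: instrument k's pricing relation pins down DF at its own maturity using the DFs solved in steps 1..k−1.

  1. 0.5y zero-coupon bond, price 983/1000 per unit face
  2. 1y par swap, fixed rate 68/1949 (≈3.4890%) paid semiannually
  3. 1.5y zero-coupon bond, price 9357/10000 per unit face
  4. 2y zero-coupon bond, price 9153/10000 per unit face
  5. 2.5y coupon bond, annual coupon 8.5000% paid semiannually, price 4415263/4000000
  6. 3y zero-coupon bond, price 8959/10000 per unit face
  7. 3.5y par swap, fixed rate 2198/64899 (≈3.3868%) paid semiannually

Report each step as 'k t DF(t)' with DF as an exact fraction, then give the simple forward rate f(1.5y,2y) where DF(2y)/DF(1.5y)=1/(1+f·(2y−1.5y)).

step 1 [0.5y] zero: DF = P = 983/1000 ≈ 0.983000
step 2 [1y] swap r/2=34/1949: DF=(1 − 34/1949·(0.983000))/(1+34/1949) = 483/500 ≈ 0.966000
step 3 [1.5y] zero: DF = P = 9357/10000 ≈ 0.935700
step 4 [2y] zero: DF = P = 9153/10000 ≈ 0.915300
step 5 [2.5y] bond c/2=17/400: DF=(4415263/4000000 − 17/400·(0.983000+0.966000+0.935700+0.915300))/(1+17/400) = 9039/10000 ≈ 0.903900
step 6 [3y] zero: DF = P = 8959/10000 ≈ 0.895900
step 7 [3.5y] swap r/2=1099/64899: DF=(1 − 1099/64899·(0.983000+0.966000+0.935700+0.915300+0.903900+0.895900))/(1+1099/64899) = 8901/10000 ≈ 0.890100

1 1/2 983/1000
2 1 483/500
3 3/2 9357/10000
4 2 9153/10000
5 5/2 9039/10000
6 3 8959/10000
7 7/2 8901/10000
f(1.5y,2y) = ((9357/10000)/(9153/10000) − 1)/(1/2) = 136/3051 ≈ 4.4576%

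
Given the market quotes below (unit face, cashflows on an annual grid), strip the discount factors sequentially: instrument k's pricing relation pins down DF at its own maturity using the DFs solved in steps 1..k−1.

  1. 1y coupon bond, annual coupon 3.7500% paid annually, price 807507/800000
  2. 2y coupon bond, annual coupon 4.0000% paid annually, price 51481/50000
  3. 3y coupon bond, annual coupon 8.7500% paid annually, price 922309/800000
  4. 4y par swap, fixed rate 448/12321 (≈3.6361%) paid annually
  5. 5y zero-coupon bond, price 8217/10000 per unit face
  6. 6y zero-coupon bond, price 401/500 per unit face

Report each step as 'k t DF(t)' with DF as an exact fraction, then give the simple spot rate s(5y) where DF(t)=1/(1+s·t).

step 1 [1y] bond c/1=3/80: DF=(807507/800000 − 3/80·(0))/(1+3/80) = 9729/10000 ≈ 0.972900
step 2 [2y] bond c/1=1/25: DF=(51481/50000 − 1/25·(0.972900))/(1+1/25) = 4763/5000 ≈ 0.952600
step 3 [3y] bond c/1=7/80: DF=(922309/800000 − 7/80·(0.972900+0.952600))/(1+7/80) = 2263/2500 ≈ 0.905200
step 4 [4y] swap r/1=448/12321: DF=(1 − 448/12321·(0.972900+0.952600+0.905200))/(1+448/12321) = 541/625 ≈ 0.865600
step 5 [5y] zero: DF = P = 8217/10000 ≈ 0.821700
step 6 [6y] zero: DF = P = 401/500 ≈ 0.802000

1 1 9729/10000
2 2 4763/5000
3 3 2263/2500
4 4 541/625
5 5 8217/10000
6 6 401/500
s(5y) = (1/(8217/10000) − 1)/(5) = 1783/41085 ≈ 4.3398%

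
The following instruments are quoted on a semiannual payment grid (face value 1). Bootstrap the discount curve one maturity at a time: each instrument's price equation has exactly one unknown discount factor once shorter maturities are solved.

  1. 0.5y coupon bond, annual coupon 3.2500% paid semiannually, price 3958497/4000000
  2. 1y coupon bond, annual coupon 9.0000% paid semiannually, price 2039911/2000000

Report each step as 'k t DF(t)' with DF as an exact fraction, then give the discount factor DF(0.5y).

step 1 [0.5y] bond c/2=13/800: DF=(3958497/4000000 − 13/800·(0))/(1+13/800) = 4869/5000 ≈ 0.973800
step 2 [1y] bond c/2=9/200: DF=(2039911/2000000 − 9/200·(0.973800))/(1+9/200) = 9341/10000 ≈ 0.934100

1 1/2 4869/5000
2 1 9341/10000
DF(0.5y) = 4869/5000 ≈ 0.973800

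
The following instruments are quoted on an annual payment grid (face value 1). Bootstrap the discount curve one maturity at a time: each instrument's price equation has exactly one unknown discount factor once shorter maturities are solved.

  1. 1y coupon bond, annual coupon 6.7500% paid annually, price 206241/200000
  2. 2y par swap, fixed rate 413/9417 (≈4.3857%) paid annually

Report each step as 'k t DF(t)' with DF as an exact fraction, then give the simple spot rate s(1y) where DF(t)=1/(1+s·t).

step 1 [1y] bond c/1=27/400: DF=(206241/200000 − 27/400·(0))/(1+27/400) = 483/500 ≈ 0.966000
step 2 [2y] swap r/1=413/9417: DF=(1 − 413/9417·(0.966000))/(1+413/9417) = 4587/5000 ≈ 0.917400

1 1 483/500
2 2 4587/5000
s(1y) = (1/(483/500) − 1)/(1) = 17/483 ≈ 3.5197%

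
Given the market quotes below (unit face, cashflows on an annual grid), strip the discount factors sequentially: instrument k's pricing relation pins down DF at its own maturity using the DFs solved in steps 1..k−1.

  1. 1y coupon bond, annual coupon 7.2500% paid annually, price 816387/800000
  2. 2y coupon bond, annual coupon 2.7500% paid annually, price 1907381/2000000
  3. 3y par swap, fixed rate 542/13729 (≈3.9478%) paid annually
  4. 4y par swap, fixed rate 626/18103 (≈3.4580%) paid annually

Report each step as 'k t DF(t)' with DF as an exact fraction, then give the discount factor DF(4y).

1 1 1903/2000
2 2 9027/10000
3 3 2229/2500
4 4 2187/2500
DF(4y) = 2187/2500 ≈ 0.874800

step 1 [1y] bond c/1=29/400: DF=(816387/800000 − 29/400·(0))/(1+29/400) = 1903/2000 ≈ 0.951500
step 2 [2y] bond c/1=11/400: DF=(1907381/2000000 − 11/400·(0.951500))/(1+11/400) = 9027/10000 ≈ 0.902700
step 3 [3y] swap r/1=542/13729: DF=(1 − 542/13729·(0.951500+0.902700))/(1+542/13729) = 2229/2500 ≈ 0.891600
step 4 [4y] swap r/1=626/18103: DF=(1 − 626/18103·(0.951500+0.902700+0.891600))/(1+626/18103) = 2187/2500 ≈ 0.874800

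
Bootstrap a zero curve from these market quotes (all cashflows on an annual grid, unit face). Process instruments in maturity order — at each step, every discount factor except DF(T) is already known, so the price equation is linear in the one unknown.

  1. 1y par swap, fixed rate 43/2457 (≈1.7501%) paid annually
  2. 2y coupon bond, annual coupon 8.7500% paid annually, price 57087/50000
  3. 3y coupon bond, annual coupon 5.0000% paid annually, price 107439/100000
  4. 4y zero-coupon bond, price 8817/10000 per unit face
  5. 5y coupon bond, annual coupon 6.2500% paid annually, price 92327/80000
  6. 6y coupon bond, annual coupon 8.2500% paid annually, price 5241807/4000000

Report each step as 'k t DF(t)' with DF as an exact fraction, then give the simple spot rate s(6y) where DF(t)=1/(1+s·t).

1 1 2457/2500
2 2 2427/2500
3 3 4651/5000
4 4 8817/10000
5 5 8647/10000
6 6 8577/10000
s(6y) = (1/(8577/10000) − 1)/(6) = 1423/51462 ≈ 2.7651%

step 1 [1y] swap r/1=43/2457: DF=(1 − 43/2457·(0))/(1+43/2457) = 2457/2500 ≈ 0.982800
step 2 [2y] bond c/1=7/80: DF=(57087/50000 − 7/80·(0.982800))/(1+7/80) = 2427/2500 ≈ 0.970800
step 3 [3y] bond c/1=1/20: DF=(107439/100000 − 1/20·(0.982800+0.970800))/(1+1/20) = 4651/5000 ≈ 0.930200
step 4 [4y] zero: DF = P = 8817/10000 ≈ 0.881700
step 5 [5y] bond c/1=1/16: DF=(92327/80000 − 1/16·(0.982800+0.970800+0.930200+0.881700))/(1+1/16) = 8647/10000 ≈ 0.864700
step 6 [6y] bond c/1=33/400: DF=(5241807/4000000 − 33/400·(0.982800+0.970800+0.930200+0.881700+0.864700))/(1+33/400) = 8577/10000 ≈ 0.857700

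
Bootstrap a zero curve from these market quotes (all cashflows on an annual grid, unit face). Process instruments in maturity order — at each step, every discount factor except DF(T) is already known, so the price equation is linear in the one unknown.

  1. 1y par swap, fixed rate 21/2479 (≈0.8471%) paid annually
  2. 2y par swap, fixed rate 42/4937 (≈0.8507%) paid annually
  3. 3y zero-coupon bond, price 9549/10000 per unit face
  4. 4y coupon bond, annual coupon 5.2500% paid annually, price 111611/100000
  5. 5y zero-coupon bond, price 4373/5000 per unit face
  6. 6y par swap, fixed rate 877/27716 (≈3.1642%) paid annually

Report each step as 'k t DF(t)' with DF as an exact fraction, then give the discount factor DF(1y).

1 1 2479/2500
2 2 1229/1250
3 3 9549/10000
4 4 9143/10000
5 5 4373/5000
6 6 4123/5000
DF(1y) = 2479/2500 ≈ 0.991600

step 1 [1y] swap r/1=21/2479: DF=(1 − 21/2479·(0))/(1+21/2479) = 2479/2500 ≈ 0.991600
step 2 [2y] swap r/1=42/4937: DF=(1 − 42/4937·(0.991600))/(1+42/4937) = 1229/1250 ≈ 0.983200
step 3 [3y] zero: DF = P = 9549/10000 ≈ 0.954900
step 4 [4y] bond c/1=21/400: DF=(111611/100000 − 21/400·(0.991600+0.983200+0.954900))/(1+21/400) = 9143/10000 ≈ 0.914300
step 5 [5y] zero: DF = P = 4373/5000 ≈ 0.874600
step 6 [6y] swap r/1=877/27716: DF=(1 − 877/27716·(0.991600+0.983200+0.954900+0.914300+0.874600))/(1+877/27716) = 4123/5000 ≈ 0.824600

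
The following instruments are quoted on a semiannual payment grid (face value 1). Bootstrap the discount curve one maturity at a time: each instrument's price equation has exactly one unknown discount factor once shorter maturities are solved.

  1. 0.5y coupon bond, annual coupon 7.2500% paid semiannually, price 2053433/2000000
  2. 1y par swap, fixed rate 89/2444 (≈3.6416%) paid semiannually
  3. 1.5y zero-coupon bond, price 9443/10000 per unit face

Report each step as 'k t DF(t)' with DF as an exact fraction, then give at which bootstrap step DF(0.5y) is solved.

1 1/2 2477/2500
2 1 2411/2500
3 3/2 9443/10000
DF(0.5y) is solved at step 1

step 1 [0.5y] bond c/2=29/800: DF=(2053433/2000000 − 29/800·(0))/(1+29/800) = 2477/2500 ≈ 0.990800
step 2 [1y] swap r/2=89/4888: DF=(1 − 89/4888·(0.990800))/(1+89/4888) = 2411/2500 ≈ 0.964400
step 3 [1.5y] zero: DF = P = 9443/10000 ≈ 0.944300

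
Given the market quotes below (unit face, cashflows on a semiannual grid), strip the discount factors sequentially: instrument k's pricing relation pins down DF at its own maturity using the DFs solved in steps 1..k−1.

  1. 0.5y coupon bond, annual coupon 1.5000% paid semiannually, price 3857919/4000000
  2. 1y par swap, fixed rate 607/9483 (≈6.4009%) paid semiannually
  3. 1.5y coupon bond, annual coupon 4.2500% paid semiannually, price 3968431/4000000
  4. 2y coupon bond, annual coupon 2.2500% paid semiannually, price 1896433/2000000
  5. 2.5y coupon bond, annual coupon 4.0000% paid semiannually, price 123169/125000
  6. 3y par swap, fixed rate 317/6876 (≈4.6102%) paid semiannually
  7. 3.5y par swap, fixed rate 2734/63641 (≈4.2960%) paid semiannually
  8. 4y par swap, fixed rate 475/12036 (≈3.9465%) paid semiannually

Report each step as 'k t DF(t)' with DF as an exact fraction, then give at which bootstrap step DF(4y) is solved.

step 1 [0.5y] bond c/2=3/400: DF=(3857919/4000000 − 3/400·(0))/(1+3/400) = 9573/10000 ≈ 0.957300
step 2 [1y] swap r/2=607/18966: DF=(1 − 607/18966·(0.957300))/(1+607/18966) = 9393/10000 ≈ 0.939300
step 3 [1.5y] bond c/2=17/800: DF=(3968431/4000000 − 17/800·(0.957300+0.939300))/(1+17/800) = 233/250 ≈ 0.932000
step 4 [2y] bond c/2=9/800: DF=(1896433/2000000 − 9/800·(0.957300+0.939300+0.932000))/(1+9/800) = 4531/5000 ≈ 0.906200
step 5 [2.5y] bond c/2=1/50: DF=(123169/125000 − 1/50·(0.957300+0.939300+0.932000+0.906200))/(1+1/50) = 558/625 ≈ 0.892800
step 6 [3y] swap r/2=317/13752: DF=(1 − 317/13752·(0.957300+0.939300+0.932000+0.906200+0.892800))/(1+317/13752) = 2183/2500 ≈ 0.873200
step 7 [3.5y] swap r/2=1367/63641: DF=(1 − 1367/63641·(0.957300+0.939300+0.932000+0.906200+0.892800+0.873200))/(1+1367/63641) = 8633/10000 ≈ 0.863300
step 8 [4y] swap r/2=475/24072: DF=(1 − 475/24072·(0.957300+0.939300+0.932000+0.906200+0.892800+0.873200+0.863300))/(1+475/24072) = 343/400 ≈ 0.857500

1 1/2 9573/10000
2 1 9393/10000
3 3/2 233/250
4 2 4531/5000
5 5/2 558/625
6 3 2183/2500
7 7/2 8633/10000
8 4 343/400
DF(4y) is solved at step 8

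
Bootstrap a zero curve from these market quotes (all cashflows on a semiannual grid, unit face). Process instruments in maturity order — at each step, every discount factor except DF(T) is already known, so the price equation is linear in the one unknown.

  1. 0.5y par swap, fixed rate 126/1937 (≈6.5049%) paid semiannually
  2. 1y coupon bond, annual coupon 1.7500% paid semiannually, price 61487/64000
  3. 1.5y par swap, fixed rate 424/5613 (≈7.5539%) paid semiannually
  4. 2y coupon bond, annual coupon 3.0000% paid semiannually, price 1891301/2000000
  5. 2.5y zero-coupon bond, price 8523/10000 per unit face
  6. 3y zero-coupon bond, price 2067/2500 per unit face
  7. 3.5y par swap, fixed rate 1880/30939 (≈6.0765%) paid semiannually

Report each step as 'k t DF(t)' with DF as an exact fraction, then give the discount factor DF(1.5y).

1 1/2 1937/2000
2 1 118/125
3 3/2 447/500
4 2 4451/5000
5 5/2 8523/10000
6 3 2067/2500
7 7/2 203/250
DF(1.5y) = 447/500 ≈ 0.894000

step 1 [0.5y] swap r/2=63/1937: DF=(1 − 63/1937·(0))/(1+63/1937) = 1937/2000 ≈ 0.968500
step 2 [1y] bond c/2=7/800: DF=(61487/64000 − 7/800·(0.968500))/(1+7/800) = 118/125 ≈ 0.944000
step 3 [1.5y] swap r/2=212/5613: DF=(1 − 212/5613·(0.968500+0.944000))/(1+212/5613) = 447/500 ≈ 0.894000
step 4 [2y] bond c/2=3/200: DF=(1891301/2000000 − 3/200·(0.968500+0.944000+0.894000))/(1+3/200) = 4451/5000 ≈ 0.890200
step 5 [2.5y] zero: DF = P = 8523/10000 ≈ 0.852300
step 6 [3y] zero: DF = P = 2067/2500 ≈ 0.826800
step 7 [3.5y] swap r/2=940/30939: DF=(1 − 940/30939·(0.968500+0.944000+0.894000+0.890200+0.852300+0.826800))/(1+940/30939) = 203/250 ≈ 0.812000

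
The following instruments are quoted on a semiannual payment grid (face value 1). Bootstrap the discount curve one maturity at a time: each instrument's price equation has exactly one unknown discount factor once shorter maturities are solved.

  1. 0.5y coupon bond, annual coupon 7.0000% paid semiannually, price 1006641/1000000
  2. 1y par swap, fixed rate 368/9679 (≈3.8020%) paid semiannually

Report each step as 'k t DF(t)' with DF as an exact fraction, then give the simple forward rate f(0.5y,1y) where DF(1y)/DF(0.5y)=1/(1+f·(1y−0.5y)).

1 1/2 4863/5000
2 1 602/625
f(0.5y,1y) = ((4863/5000)/(602/625) − 1)/(1/2) = 47/2408 ≈ 1.9518%

step 1 [0.5y] bond c/2=7/200: DF=(1006641/1000000 − 7/200·(0))/(1+7/200) = 4863/5000 ≈ 0.972600
step 2 [1y] swap r/2=184/9679: DF=(1 − 184/9679·(0.972600))/(1+184/9679) = 602/625 ≈ 0.963200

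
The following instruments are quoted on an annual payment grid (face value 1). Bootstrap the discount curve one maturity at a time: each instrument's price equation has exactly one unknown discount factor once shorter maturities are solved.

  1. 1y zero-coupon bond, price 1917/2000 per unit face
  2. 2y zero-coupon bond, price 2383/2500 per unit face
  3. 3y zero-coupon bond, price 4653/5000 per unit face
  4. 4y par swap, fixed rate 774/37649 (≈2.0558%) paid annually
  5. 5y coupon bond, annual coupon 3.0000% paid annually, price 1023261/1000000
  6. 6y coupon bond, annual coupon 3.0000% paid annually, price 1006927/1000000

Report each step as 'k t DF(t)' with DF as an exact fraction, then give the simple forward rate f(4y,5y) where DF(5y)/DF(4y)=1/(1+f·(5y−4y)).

1 1 1917/2000
2 2 2383/2500
3 3 4653/5000
4 4 4613/5000
5 5 4419/5000
6 6 4211/5000
f(4y,5y) = ((4613/5000)/(4419/5000) − 1)/(1) = 194/4419 ≈ 4.3901%

step 1 [1y] zero: DF = P = 1917/2000 ≈ 0.958500
step 2 [2y] zero: DF = P = 2383/2500 ≈ 0.953200
step 3 [3y] zero: DF = P = 4653/5000 ≈ 0.930600
step 4 [4y] swap r/1=774/37649: DF=(1 − 774/37649·(0.958500+0.953200+0.930600))/(1+774/37649) = 4613/5000 ≈ 0.922600
step 5 [5y] bond c/1=3/100: DF=(1023261/1000000 − 3/100·(0.958500+0.953200+0.930600+0.922600))/(1+3/100) = 4419/5000 ≈ 0.883800
step 6 [6y] bond c/1=3/100: DF=(1006927/1000000 − 3/100·(0.958500+0.953200+0.930600+0.922600+0.883800))/(1+3/100) = 4211/5000 ≈ 0.842200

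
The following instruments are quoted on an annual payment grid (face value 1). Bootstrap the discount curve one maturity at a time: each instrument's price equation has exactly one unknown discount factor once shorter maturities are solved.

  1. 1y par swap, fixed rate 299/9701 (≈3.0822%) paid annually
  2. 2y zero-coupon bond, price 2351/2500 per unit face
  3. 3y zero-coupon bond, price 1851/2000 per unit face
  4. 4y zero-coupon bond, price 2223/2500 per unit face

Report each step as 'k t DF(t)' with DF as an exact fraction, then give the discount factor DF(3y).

1 1 9701/10000
2 2 2351/2500
3 3 1851/2000
4 4 2223/2500
DF(3y) = 1851/2000 ≈ 0.925500

step 1 [1y] swap r/1=299/9701: DF=(1 − 299/9701·(0))/(1+299/9701) = 9701/10000 ≈ 0.970100
step 2 [2y] zero: DF = P = 2351/2500 ≈ 0.940400
step 3 [3y] zero: DF = P = 1851/2000 ≈ 0.925500
step 4 [4y] zero: DF = P = 2223/2500 ≈ 0.889200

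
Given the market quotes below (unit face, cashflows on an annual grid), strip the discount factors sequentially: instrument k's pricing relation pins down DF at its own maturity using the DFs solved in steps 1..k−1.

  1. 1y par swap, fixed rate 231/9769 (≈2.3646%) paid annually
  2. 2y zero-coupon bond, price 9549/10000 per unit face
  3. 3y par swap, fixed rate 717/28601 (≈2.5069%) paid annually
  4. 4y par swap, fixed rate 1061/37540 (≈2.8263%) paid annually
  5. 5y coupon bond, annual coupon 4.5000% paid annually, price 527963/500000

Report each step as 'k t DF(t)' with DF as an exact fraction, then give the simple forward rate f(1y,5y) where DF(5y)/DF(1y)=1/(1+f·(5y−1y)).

step 1 [1y] swap r/1=231/9769: DF=(1 − 231/9769·(0))/(1+231/9769) = 9769/10000 ≈ 0.976900
step 2 [2y] zero: DF = P = 9549/10000 ≈ 0.954900
step 3 [3y] swap r/1=717/28601: DF=(1 − 717/28601·(0.976900+0.954900))/(1+717/28601) = 9283/10000 ≈ 0.928300
step 4 [4y] swap r/1=1061/37540: DF=(1 − 1061/37540·(0.976900+0.954900+0.928300))/(1+1061/37540) = 8939/10000 ≈ 0.893900
step 5 [5y] bond c/1=9/200: DF=(527963/500000 − 9/200·(0.976900+0.954900+0.928300+0.893900))/(1+9/200) = 1061/1250 ≈ 0.848800

1 1 9769/10000
2 2 9549/10000
3 3 9283/10000
4 4 8939/10000
5 5 1061/1250
f(1y,5y) = ((9769/10000)/(1061/1250) − 1)/(4) = 1281/33952 ≈ 3.7730%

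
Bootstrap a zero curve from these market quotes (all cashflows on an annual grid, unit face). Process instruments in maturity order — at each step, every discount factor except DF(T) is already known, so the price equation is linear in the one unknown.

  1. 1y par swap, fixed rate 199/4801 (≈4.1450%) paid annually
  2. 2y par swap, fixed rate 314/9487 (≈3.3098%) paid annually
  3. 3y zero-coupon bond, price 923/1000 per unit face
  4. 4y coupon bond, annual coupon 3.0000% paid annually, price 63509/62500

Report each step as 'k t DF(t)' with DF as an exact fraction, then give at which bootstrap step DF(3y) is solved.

1 1 4801/5000
2 2 2343/2500
3 3 923/1000
4 4 2261/2500
DF(3y) is solved at step 3

step 1 [1y] swap r/1=199/4801: DF=(1 − 199/4801·(0))/(1+199/4801) = 4801/5000 ≈ 0.960200
step 2 [2y] swap r/1=314/9487: DF=(1 − 314/9487·(0.960200))/(1+314/9487) = 2343/2500 ≈ 0.937200
step 3 [3y] zero: DF = P = 923/1000 ≈ 0.923000
step 4 [4y] bond c/1=3/100: DF=(63509/62500 − 3/100·(0.960200+0.937200+0.923000))/(1+3/100) = 2261/2500 ≈ 0.904400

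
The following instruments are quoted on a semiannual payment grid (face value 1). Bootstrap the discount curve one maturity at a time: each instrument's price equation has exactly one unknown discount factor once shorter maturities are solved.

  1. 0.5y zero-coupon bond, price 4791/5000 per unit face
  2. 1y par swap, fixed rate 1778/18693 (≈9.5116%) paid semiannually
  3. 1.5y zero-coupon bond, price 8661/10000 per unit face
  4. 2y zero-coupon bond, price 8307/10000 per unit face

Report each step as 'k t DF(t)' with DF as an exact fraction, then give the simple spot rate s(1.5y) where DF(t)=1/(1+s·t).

step 1 [0.5y] zero: DF = P = 4791/5000 ≈ 0.958200
step 2 [1y] swap r/2=889/18693: DF=(1 − 889/18693·(0.958200))/(1+889/18693) = 9111/10000 ≈ 0.911100
step 3 [1.5y] zero: DF = P = 8661/10000 ≈ 0.866100
step 4 [2y] zero: DF = P = 8307/10000 ≈ 0.830700

1 1/2 4791/5000
2 1 9111/10000
3 3/2 8661/10000
4 2 8307/10000
s(1.5y) = (1/(8661/10000) − 1)/(3/2) = 2678/25983 ≈ 10.3067%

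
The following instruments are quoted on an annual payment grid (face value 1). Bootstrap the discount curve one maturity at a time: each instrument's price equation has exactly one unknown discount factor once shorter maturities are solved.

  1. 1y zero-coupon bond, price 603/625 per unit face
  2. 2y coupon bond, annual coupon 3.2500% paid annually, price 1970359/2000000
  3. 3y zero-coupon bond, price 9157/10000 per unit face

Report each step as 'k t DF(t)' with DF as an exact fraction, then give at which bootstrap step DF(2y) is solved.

step 1 [1y] zero: DF = P = 603/625 ≈ 0.964800
step 2 [2y] bond c/1=13/400: DF=(1970359/2000000 − 13/400·(0.964800))/(1+13/400) = 4619/5000 ≈ 0.923800
step 3 [3y] zero: DF = P = 9157/10000 ≈ 0.915700

1 1 603/625
2 2 4619/5000
3 3 9157/10000
DF(2y) is solved at step 2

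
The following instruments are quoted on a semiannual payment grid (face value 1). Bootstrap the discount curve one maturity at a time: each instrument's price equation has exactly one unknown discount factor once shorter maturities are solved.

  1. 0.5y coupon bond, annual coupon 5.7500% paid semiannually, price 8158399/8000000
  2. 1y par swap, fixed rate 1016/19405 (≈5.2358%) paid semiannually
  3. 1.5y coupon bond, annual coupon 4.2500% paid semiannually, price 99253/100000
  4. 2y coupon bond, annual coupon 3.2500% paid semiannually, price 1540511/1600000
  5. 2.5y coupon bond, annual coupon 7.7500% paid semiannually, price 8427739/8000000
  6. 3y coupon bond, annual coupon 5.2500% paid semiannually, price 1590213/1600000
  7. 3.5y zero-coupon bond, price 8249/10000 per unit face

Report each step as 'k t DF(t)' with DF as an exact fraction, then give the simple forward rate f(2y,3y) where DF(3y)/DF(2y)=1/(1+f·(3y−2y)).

1 1/2 9913/10000
2 1 2373/2500
3 3/2 1863/2000
4 2 1803/2000
5 5/2 4367/5000
6 3 531/625
7 7/2 8249/10000
f(2y,3y) = ((1803/2000)/(531/625) − 1)/(1) = 173/2832 ≈ 6.1088%

step 1 [0.5y] bond c/2=23/800: DF=(8158399/8000000 − 23/800·(0))/(1+23/800) = 9913/10000 ≈ 0.991300
step 2 [1y] swap r/2=508/19405: DF=(1 − 508/19405·(0.991300))/(1+508/19405) = 2373/2500 ≈ 0.949200
step 3 [1.5y] bond c/2=17/800: DF=(99253/100000 − 17/800·(0.991300+0.949200))/(1+17/800) = 1863/2000 ≈ 0.931500
step 4 [2y] bond c/2=13/800: DF=(1540511/1600000 − 13/800·(0.991300+0.949200+0.931500))/(1+13/800) = 1803/2000 ≈ 0.901500
step 5 [2.5y] bond c/2=31/800: DF=(8427739/8000000 − 31/800·(0.991300+0.949200+0.931500+0.901500))/(1+31/800) = 4367/5000 ≈ 0.873400
step 6 [3y] bond c/2=21/800: DF=(1590213/1600000 − 21/800·(0.991300+0.949200+0.931500+0.901500+0.873400))/(1+21/800) = 531/625 ≈ 0.849600
step 7 [3.5y] zero: DF = P = 8249/10000 ≈ 0.824900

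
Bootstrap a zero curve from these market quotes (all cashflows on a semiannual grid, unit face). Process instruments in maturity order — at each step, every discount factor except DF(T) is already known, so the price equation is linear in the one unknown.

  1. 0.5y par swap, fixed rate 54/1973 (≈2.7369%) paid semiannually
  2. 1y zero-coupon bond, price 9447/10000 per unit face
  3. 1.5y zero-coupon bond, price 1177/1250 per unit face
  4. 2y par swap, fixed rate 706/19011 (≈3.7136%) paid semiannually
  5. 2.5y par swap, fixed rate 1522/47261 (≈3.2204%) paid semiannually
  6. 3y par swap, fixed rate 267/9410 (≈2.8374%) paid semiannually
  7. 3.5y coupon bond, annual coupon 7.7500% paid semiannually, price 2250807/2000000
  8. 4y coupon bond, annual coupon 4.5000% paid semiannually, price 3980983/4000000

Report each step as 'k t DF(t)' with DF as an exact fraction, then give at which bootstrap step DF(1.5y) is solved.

1 1/2 1973/2000
2 1 9447/10000
3 3/2 1177/1250
4 2 4647/5000
5 5/2 9239/10000
6 3 9199/10000
7 7/2 1091/1250
8 4 8299/10000
DF(1.5y) is solved at step 3

step 1 [0.5y] swap r/2=27/1973: DF=(1 − 27/1973·(0))/(1+27/1973) = 1973/2000 ≈ 0.986500
step 2 [1y] zero: DF = P = 9447/10000 ≈ 0.944700
step 3 [1.5y] zero: DF = P = 1177/1250 ≈ 0.941600
step 4 [2y] swap r/2=353/19011: DF=(1 − 353/19011·(0.986500+0.944700+0.941600))/(1+353/19011) = 4647/5000 ≈ 0.929400
step 5 [2.5y] swap r/2=761/47261: DF=(1 − 761/47261·(0.986500+0.944700+0.941600+0.929400))/(1+761/47261) = 9239/10000 ≈ 0.923900
step 6 [3y] swap r/2=267/18820: DF=(1 − 267/18820·(0.986500+0.944700+0.941600+0.929400+0.923900))/(1+267/18820) = 9199/10000 ≈ 0.919900
step 7 [3.5y] bond c/2=31/800: DF=(2250807/2000000 − 31/800·(0.986500+0.944700+0.941600+0.929400+0.923900+0.919900))/(1+31/800) = 1091/1250 ≈ 0.872800
step 8 [4y] bond c/2=9/400: DF=(3980983/4000000 − 9/400·(0.986500+0.944700+0.941600+0.929400+0.923900+0.919900+0.872800))/(1+9/400) = 8299/10000 ≈ 0.829900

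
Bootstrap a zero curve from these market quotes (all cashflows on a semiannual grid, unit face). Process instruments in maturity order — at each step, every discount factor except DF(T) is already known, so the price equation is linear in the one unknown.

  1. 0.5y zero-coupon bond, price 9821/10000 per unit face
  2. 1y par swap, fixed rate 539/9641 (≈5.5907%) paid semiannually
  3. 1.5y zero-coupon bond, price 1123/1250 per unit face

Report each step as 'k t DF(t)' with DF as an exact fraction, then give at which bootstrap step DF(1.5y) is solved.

1 1/2 9821/10000
2 1 9461/10000
3 3/2 1123/1250
DF(1.5y) is solved at step 3

step 1 [0.5y] zero: DF = P = 9821/10000 ≈ 0.982100
step 2 [1y] swap r/2=539/19282: DF=(1 − 539/19282·(0.982100))/(1+539/19282) = 9461/10000 ≈ 0.946100
step 3 [1.5y] zero: DF = P = 1123/1250 ≈ 0.898400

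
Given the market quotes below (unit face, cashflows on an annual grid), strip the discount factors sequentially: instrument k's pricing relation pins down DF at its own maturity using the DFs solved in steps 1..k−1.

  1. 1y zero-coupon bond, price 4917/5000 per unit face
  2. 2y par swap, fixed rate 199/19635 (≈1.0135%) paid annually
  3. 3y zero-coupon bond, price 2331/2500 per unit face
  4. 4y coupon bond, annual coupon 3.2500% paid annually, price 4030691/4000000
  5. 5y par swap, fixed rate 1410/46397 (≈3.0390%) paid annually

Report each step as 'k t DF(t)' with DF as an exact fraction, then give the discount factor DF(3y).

1 1 4917/5000
2 2 9801/10000
3 3 2331/2500
4 4 553/625
5 5 859/1000
DF(3y) = 2331/2500 ≈ 0.932400

step 1 [1y] zero: DF = P = 4917/5000 ≈ 0.983400
step 2 [2y] swap r/1=199/19635: DF=(1 − 199/19635·(0.983400))/(1+199/19635) = 9801/10000 ≈ 0.980100
step 3 [3y] zero: DF = P = 2331/2500 ≈ 0.932400
step 4 [4y] bond c/1=13/400: DF=(4030691/4000000 − 13/400·(0.983400+0.980100+0.932400))/(1+13/400) = 553/625 ≈ 0.884800
step 5 [5y] swap r/1=1410/46397: DF=(1 − 1410/46397·(0.983400+0.980100+0.932400+0.884800))/(1+1410/46397) = 859/1000 ≈ 0.859000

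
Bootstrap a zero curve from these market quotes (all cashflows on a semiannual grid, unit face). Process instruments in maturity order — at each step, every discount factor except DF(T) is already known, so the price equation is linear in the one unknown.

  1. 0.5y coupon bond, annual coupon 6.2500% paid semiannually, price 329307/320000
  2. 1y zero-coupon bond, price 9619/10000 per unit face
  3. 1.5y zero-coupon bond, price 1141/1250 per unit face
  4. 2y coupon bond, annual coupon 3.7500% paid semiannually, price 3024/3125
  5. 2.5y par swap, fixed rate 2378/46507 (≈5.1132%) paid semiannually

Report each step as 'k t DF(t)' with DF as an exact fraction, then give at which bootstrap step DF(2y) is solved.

1 1/2 9979/10000
2 1 9619/10000
3 3/2 1141/1250
4 2 897/1000
5 5/2 8811/10000
DF(2y) is solved at step 4

step 1 [0.5y] bond c/2=1/32: DF=(329307/320000 − 1/32·(0))/(1+1/32) = 9979/10000 ≈ 0.997900
step 2 [1y] zero: DF = P = 9619/10000 ≈ 0.961900
step 3 [1.5y] zero: DF = P = 1141/1250 ≈ 0.912800
step 4 [2y] bond c/2=3/160: DF=(3024/3125 − 3/160·(0.997900+0.961900+0.912800))/(1+3/160) = 897/1000 ≈ 0.897000
step 5 [2.5y] swap r/2=1189/46507: DF=(1 − 1189/46507·(0.997900+0.961900+0.912800+0.897000))/(1+1189/46507) = 8811/10000 ≈ 0.881100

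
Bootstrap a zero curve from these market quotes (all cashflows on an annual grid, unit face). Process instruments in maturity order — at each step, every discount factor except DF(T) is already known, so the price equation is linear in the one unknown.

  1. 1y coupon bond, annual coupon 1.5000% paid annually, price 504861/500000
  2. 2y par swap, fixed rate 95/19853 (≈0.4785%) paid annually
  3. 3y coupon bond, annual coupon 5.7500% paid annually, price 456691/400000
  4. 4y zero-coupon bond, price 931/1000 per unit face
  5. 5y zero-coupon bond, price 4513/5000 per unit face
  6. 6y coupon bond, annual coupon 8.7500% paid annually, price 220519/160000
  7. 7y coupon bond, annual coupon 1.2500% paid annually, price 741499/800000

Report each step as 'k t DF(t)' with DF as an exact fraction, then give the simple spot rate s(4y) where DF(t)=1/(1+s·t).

step 1 [1y] bond c/1=3/200: DF=(504861/500000 − 3/200·(0))/(1+3/200) = 2487/2500 ≈ 0.994800
step 2 [2y] swap r/1=95/19853: DF=(1 − 95/19853·(0.994800))/(1+95/19853) = 1981/2000 ≈ 0.990500
step 3 [3y] bond c/1=23/400: DF=(456691/400000 − 23/400·(0.994800+0.990500))/(1+23/400) = 9717/10000 ≈ 0.971700
step 4 [4y] zero: DF = P = 931/1000 ≈ 0.931000
step 5 [5y] zero: DF = P = 4513/5000 ≈ 0.902600
step 6 [6y] bond c/1=7/80: DF=(220519/160000 − 7/80·(0.994800+0.990500+0.971700+0.931000+0.902600))/(1+7/80) = 8819/10000 ≈ 0.881900
step 7 [7y] bond c/1=1/80: DF=(741499/800000 − 1/80·(0.994800+0.990500+0.971700+0.931000+0.902600+0.881900))/(1+1/80) = 4227/5000 ≈ 0.845400

1 1 2487/2500
2 2 1981/2000
3 3 9717/10000
4 4 931/1000
5 5 4513/5000
6 6 8819/10000
7 7 4227/5000
s(4y) = (1/(931/1000) − 1)/(4) = 69/3724 ≈ 1.8528%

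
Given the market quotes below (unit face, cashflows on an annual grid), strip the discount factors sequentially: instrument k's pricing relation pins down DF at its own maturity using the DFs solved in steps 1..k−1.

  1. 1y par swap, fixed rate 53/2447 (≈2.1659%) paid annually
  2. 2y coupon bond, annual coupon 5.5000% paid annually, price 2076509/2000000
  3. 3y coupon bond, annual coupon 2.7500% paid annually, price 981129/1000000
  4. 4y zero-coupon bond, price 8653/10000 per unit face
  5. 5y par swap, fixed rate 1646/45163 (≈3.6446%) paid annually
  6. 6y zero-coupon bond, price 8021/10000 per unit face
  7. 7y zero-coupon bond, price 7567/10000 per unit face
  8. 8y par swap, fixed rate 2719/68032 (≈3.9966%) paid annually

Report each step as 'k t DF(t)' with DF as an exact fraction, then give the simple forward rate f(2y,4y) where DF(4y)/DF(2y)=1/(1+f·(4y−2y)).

step 1 [1y] swap r/1=53/2447: DF=(1 − 53/2447·(0))/(1+53/2447) = 2447/2500 ≈ 0.978800
step 2 [2y] bond c/1=11/200: DF=(2076509/2000000 − 11/200·(0.978800))/(1+11/200) = 9331/10000 ≈ 0.933100
step 3 [3y] bond c/1=11/400: DF=(981129/1000000 − 11/400·(0.978800+0.933100))/(1+11/400) = 9037/10000 ≈ 0.903700
step 4 [4y] zero: DF = P = 8653/10000 ≈ 0.865300
step 5 [5y] swap r/1=1646/45163: DF=(1 − 1646/45163·(0.978800+0.933100+0.903700+0.865300))/(1+1646/45163) = 4177/5000 ≈ 0.835400
step 6 [6y] zero: DF = P = 8021/10000 ≈ 0.802100
step 7 [7y] zero: DF = P = 7567/10000 ≈ 0.756700
step 8 [8y] swap r/1=2719/68032: DF=(1 − 2719/68032·(0.978800+0.933100+0.903700+0.865300+0.835400+0.802100+0.756700))/(1+2719/68032) = 7281/10000 ≈ 0.728100

1 1 2447/2500
2 2 9331/10000
3 3 9037/10000
4 4 8653/10000
5 5 4177/5000
6 6 8021/10000
7 7 7567/10000
8 8 7281/10000
f(2y,4y) = ((9331/10000)/(8653/10000) − 1)/(2) = 339/8653 ≈ 3.9177%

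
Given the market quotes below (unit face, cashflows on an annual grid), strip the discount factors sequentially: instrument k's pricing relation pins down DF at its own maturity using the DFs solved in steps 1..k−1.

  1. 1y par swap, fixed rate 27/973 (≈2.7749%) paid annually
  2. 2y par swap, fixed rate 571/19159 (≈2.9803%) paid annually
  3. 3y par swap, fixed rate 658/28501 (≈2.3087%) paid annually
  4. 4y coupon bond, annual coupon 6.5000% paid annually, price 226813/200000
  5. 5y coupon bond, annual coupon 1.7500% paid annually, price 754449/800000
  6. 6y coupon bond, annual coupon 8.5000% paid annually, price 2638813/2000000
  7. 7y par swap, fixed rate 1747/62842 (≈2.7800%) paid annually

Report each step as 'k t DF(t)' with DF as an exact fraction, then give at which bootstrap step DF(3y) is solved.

1 1 973/1000
2 2 9429/10000
3 3 4671/5000
4 4 8909/10000
5 5 69/80
6 6 4277/5000
7 7 8253/10000
DF(3y) is solved at step 3

step 1 [1y] swap r/1=27/973: DF=(1 − 27/973·(0))/(1+27/973) = 973/1000 ≈ 0.973000
step 2 [2y] swap r/1=571/19159: DF=(1 − 571/19159·(0.973000))/(1+571/19159) = 9429/10000 ≈ 0.942900
step 3 [3y] swap r/1=658/28501: DF=(1 − 658/28501·(0.973000+0.942900))/(1+658/28501) = 4671/5000 ≈ 0.934200
step 4 [4y] bond c/1=13/200: DF=(226813/200000 − 13/200·(0.973000+0.942900+0.934200))/(1+13/200) = 8909/10000 ≈ 0.890900
step 5 [5y] bond c/1=7/400: DF=(754449/800000 − 7/400·(0.973000+0.942900+0.934200+0.890900))/(1+7/400) = 69/80 ≈ 0.862500
step 6 [6y] bond c/1=17/200: DF=(2638813/2000000 − 17/200·(0.973000+0.942900+0.934200+0.890900+0.862500))/(1+17/200) = 4277/5000 ≈ 0.855400
step 7 [7y] swap r/1=1747/62842: DF=(1 − 1747/62842·(0.973000+0.942900+0.934200+0.890900+0.862500+0.855400))/(1+1747/62842) = 8253/10000 ≈ 0.825300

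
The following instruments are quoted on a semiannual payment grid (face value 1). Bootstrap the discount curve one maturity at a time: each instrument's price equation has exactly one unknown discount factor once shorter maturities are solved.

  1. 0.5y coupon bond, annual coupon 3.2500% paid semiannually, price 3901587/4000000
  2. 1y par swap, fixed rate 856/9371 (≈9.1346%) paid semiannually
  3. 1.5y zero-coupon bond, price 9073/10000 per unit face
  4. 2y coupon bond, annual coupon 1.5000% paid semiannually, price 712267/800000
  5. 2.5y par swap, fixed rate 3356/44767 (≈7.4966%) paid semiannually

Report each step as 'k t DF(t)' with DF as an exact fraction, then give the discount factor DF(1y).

1 1/2 4799/5000
2 1 1143/1250
3 3/2 9073/10000
4 2 863/1000
5 5/2 4161/5000
DF(1y) = 1143/1250 ≈ 0.914400

step 1 [0.5y] bond c/2=13/800: DF=(3901587/4000000 − 13/800·(0))/(1+13/800) = 4799/5000 ≈ 0.959800
step 2 [1y] swap r/2=428/9371: DF=(1 − 428/9371·(0.959800))/(1+428/9371) = 1143/1250 ≈ 0.914400
step 3 [1.5y] zero: DF = P = 9073/10000 ≈ 0.907300
step 4 [2y] bond c/2=3/400: DF=(712267/800000 − 3/400·(0.959800+0.914400+0.907300))/(1+3/400) = 863/1000 ≈ 0.863000
step 5 [2.5y] swap r/2=1678/44767: DF=(1 − 1678/44767·(0.959800+0.914400+0.907300+0.863000))/(1+1678/44767) = 4161/5000 ≈ 0.832200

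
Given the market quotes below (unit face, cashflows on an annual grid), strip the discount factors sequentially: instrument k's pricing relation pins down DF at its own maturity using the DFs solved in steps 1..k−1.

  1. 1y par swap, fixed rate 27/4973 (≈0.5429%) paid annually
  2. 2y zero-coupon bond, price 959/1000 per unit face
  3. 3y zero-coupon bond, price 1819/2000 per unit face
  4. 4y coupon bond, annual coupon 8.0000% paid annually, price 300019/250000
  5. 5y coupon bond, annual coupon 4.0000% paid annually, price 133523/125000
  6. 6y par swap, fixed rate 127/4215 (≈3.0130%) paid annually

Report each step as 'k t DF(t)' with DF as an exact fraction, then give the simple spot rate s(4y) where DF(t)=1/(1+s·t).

step 1 [1y] swap r/1=27/4973: DF=(1 − 27/4973·(0))/(1+27/4973) = 4973/5000 ≈ 0.994600
step 2 [2y] zero: DF = P = 959/1000 ≈ 0.959000
step 3 [3y] zero: DF = P = 1819/2000 ≈ 0.909500
step 4 [4y] bond c/1=2/25: DF=(300019/250000 − 2/25·(0.994600+0.959000+0.909500))/(1+2/25) = 8991/10000 ≈ 0.899100
step 5 [5y] bond c/1=1/25: DF=(133523/125000 − 1/25·(0.994600+0.959000+0.909500+0.899100))/(1+1/25) = 1103/1250 ≈ 0.882400
step 6 [6y] swap r/1=127/4215: DF=(1 − 127/4215·(0.994600+0.959000+0.909500+0.899100+0.882400))/(1+127/4215) = 8349/10000 ≈ 0.834900

1 1 4973/5000
2 2 959/1000
3 3 1819/2000
4 4 8991/10000
5 5 1103/1250
6 6 8349/10000
s(4y) = (1/(8991/10000) − 1)/(4) = 1009/35964 ≈ 2.8056%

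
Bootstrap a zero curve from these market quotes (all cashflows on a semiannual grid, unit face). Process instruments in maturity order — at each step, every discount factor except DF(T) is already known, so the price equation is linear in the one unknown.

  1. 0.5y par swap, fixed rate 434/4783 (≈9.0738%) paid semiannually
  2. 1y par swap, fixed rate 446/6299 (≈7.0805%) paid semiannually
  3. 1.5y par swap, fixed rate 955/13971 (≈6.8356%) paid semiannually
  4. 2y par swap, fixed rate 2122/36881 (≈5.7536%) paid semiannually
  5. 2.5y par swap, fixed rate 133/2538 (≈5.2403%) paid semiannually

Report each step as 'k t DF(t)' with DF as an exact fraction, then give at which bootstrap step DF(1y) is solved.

1 1/2 4783/5000
2 1 9331/10000
3 3/2 1809/2000
4 2 8939/10000
5 5/2 8803/10000
DF(1y) is solved at step 2

step 1 [0.5y] swap r/2=217/4783: DF=(1 − 217/4783·(0))/(1+217/4783) = 4783/5000 ≈ 0.956600
step 2 [1y] swap r/2=223/6299: DF=(1 − 223/6299·(0.956600))/(1+223/6299) = 9331/10000 ≈ 0.933100
step 3 [1.5y] swap r/2=955/27942: DF=(1 − 955/27942·(0.956600+0.933100))/(1+955/27942) = 1809/2000 ≈ 0.904500
step 4 [2y] swap r/2=1061/36881: DF=(1 − 1061/36881·(0.956600+0.933100+0.904500))/(1+1061/36881) = 8939/10000 ≈ 0.893900
step 5 [2.5y] swap r/2=133/5076: DF=(1 − 133/5076·(0.956600+0.933100+0.904500+0.893900))/(1+133/5076) = 8803/10000 ≈ 0.880300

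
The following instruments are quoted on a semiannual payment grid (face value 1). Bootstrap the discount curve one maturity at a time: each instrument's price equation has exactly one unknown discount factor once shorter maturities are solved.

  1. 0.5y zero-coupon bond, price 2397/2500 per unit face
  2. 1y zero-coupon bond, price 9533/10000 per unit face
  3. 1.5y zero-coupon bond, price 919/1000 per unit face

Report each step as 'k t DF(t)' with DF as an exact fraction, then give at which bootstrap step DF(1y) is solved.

1 1/2 2397/2500
2 1 9533/10000
3 3/2 919/1000
DF(1y) is solved at step 2

step 1 [0.5y] zero: DF = P = 2397/2500 ≈ 0.958800
step 2 [1y] zero: DF = P = 9533/10000 ≈ 0.953300
step 3 [1.5y] zero: DF = P = 919/1000 ≈ 0.919000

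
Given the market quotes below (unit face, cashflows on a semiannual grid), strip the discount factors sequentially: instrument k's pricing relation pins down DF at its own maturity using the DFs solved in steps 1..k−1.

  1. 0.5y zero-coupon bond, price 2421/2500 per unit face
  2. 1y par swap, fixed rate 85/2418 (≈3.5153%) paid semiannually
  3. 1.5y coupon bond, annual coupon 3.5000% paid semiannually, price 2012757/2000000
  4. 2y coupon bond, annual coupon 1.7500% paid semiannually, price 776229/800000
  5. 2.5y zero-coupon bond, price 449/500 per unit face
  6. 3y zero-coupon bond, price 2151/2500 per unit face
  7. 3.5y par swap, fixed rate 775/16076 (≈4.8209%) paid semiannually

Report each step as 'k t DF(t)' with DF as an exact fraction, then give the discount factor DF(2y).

1 1/2 2421/2500
2 1 483/500
3 3/2 4779/5000
4 2 1171/1250
5 5/2 449/500
6 3 2151/2500
7 7/2 169/200
DF(2y) = 1171/1250 ≈ 0.936800

step 1 [0.5y] zero: DF = P = 2421/2500 ≈ 0.968400
step 2 [1y] swap r/2=85/4836: DF=(1 − 85/4836·(0.968400))/(1+85/4836) = 483/500 ≈ 0.966000
step 3 [1.5y] bond c/2=7/400: DF=(2012757/2000000 − 7/400·(0.968400+0.966000))/(1+7/400) = 4779/5000 ≈ 0.955800
step 4 [2y] bond c/2=7/800: DF=(776229/800000 − 7/800·(0.968400+0.966000+0.955800))/(1+7/800) = 1171/1250 ≈ 0.936800
step 5 [2.5y] zero: DF = P = 449/500 ≈ 0.898000
step 6 [3y] zero: DF = P = 2151/2500 ≈ 0.860400
step 7 [3.5y] swap r/2=775/32152: DF=(1 − 775/32152·(0.968400+0.966000+0.955800+0.936800+0.898000+0.860400))/(1+775/32152) = 169/200 ≈ 0.845000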